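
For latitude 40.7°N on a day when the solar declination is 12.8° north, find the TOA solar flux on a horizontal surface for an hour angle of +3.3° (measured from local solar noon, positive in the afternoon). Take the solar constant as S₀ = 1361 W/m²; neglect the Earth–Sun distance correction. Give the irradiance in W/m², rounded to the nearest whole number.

cos θ_z = sin φ sin δ + cos φ cos δ cos H = (0.6521)(0.2215) + (0.7581)(0.9751)(0.9983) = 0.8824.
Top-of-atmosphere irradiance = S₀ cos θ_z = 1361 × 0.8824 = 1200.95 W/m².

1201 W/m²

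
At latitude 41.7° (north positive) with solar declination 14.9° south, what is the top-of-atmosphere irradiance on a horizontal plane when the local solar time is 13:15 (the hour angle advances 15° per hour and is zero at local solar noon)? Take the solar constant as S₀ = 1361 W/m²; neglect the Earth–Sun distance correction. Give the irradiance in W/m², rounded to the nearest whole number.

697 W/m²

Hour angle H = 15° × (13.25 − 12) = 18.75°.
cos θ_z = sin φ sin δ + cos φ cos δ cos H = (0.6652)(-0.2571) + (0.7466)(0.9664)(0.9469) = 0.5122.
Top-of-atmosphere irradiance = S₀ cos θ_z = 1361 × 0.5122 = 697.10 W/m².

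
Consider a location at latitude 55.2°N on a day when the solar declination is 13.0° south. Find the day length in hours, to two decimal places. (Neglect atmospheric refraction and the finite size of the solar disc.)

9.41 hours

−tan φ tan δ = −(1.4388)(-0.2309) = 0.3322; H_s = arccos(0.3322) = 70.60°.
Day length = 2 H_s / 15° h⁻¹ = 141.20° / 15 = 9.413 h.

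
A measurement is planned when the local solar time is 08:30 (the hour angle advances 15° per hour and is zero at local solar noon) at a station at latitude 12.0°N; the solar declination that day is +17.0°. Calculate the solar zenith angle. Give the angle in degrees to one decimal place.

Hour angle H = 15° × (8.5 − 12) = -52.50°.
With φ = 12.0°, δ = 17.0°, H = -52.50°: sin φ sin δ = 0.0608, cos φ cos δ cos H = 0.5694, so cos θ_z = 0.6302.
θ_z = arccos(0.6302) = 50.94°.

50.9°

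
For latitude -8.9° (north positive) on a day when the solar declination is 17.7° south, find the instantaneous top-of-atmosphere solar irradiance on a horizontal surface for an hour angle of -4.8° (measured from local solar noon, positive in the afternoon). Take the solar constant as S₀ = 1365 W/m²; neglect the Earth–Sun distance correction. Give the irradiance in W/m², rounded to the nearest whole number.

1344 W/m²

cos θ_z = sin(-8.9°) sin(-17.7°) + cos(-8.9°) cos(-17.7°) cos(-4.80°) = 0.0470 + 0.9379 = 0.9849.
Top-of-atmosphere irradiance = S₀ cos θ_z = 1365 × 0.9849 = 1344.39 W/m².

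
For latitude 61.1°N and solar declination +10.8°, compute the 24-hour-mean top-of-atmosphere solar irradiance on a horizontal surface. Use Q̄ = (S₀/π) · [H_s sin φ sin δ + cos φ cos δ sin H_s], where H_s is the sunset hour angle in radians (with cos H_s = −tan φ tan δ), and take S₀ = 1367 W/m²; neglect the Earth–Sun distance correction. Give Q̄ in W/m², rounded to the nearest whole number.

331 W/m²

−tan φ tan δ = −(1.8115)(0.1908) = -0.3456; H_s = arccos(-0.3456) = 110.22°. In radians, H_s = 1.9237.
H_s sin φ sin δ = 1.9237 × 0.8755 × 0.1874 = 0.3156.
cos φ cos δ sin H_s = 0.4833 × 0.9823 × 0.9384 = 0.4455.
Q̄ = (1367/π) × (0.3156 + 0.4455) = 435.13 × 0.7611 = 331.18 W/m².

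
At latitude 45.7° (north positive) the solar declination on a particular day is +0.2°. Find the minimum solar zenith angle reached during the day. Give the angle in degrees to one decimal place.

45.5°

At local solar noon the hour angle is zero, so the zenith angle is |φ − δ| = |45.7° − (0.2°)| = 45.5°.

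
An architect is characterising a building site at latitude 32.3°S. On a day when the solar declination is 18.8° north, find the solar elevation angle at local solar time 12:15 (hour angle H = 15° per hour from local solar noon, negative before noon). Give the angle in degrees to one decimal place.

38.8°

Hour angle H = 15° × (12.25 − 12) = 3.75°.
With φ = -32.3°, δ = 18.8°, H = 3.75°: sin φ sin δ = -0.1722, cos φ cos δ cos H = 0.7985, so cos θ_z = 0.6263.
θ_z = arccos(0.6263) = 51.22°, so the elevation is 90° − 51.22° = 38.78°.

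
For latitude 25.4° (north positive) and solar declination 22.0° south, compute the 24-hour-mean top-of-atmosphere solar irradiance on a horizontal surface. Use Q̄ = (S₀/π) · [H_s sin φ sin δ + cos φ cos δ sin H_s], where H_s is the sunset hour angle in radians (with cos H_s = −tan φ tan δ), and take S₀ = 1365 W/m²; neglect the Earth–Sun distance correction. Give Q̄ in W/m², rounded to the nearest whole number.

The sunset hour angle satisfies cos H_s = −tan φ tan δ = 0.1918, giving H_s = 78.94°. In radians, H_s = 1.3778.
H_s sin φ sin δ = 1.3778 × 0.4289 × -0.3746 = -0.2214.
cos φ cos δ sin H_s = 0.9033 × 0.9272 × 0.9814 = 0.8220.
Q̄ = (1365/π) × (-0.2214 + 0.8220) = 434.49 × 0.6006 = 260.95 W/m².

261 W/m²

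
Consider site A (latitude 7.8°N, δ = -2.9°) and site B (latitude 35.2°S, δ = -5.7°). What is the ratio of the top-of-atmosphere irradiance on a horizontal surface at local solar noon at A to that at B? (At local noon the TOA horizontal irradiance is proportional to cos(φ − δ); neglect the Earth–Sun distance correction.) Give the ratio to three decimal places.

A: cos θ_z = cos(7.8° − (-2.9°)) = 0.9826.
B: cos θ_z = cos(-35.2° − (-5.7°)) = 0.8704.
Ratio A/B = 0.9826 / 0.8704 = 1.1289.

1.129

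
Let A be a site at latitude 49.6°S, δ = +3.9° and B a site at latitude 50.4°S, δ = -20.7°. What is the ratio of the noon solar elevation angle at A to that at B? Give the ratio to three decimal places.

A: 90° − |-49.6 − (3.9)| = 36.50°.
B: 90° − |-50.4 − (-20.7)| = 60.30°.
Ratio A/B = 36.5000 / 60.3000 = 0.6053.

0.605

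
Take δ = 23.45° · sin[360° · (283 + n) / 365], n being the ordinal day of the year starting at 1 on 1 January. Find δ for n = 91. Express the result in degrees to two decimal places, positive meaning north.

+3.62°

360 × (283 + 91) / 365 = 368.877°; sin(368.877°) = 0.1543.
δ = 23.45 × 0.1543 = 3.618° ≈ +3.62°.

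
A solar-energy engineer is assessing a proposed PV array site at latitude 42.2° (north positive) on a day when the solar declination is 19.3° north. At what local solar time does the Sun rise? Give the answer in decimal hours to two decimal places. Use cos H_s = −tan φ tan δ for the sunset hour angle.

−tan φ tan δ = −(0.9067)(0.3502) = -0.3175; H_s = arccos(-0.3175) = 108.51°.
Sunrise is at 12 − H_s/15 = 12 − 7.234 = 4.766 h local solar time.

4.77 h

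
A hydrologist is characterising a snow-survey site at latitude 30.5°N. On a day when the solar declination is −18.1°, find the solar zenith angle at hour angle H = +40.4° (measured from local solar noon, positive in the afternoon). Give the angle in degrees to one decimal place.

cos θ_z = sin(30.5°) sin(-18.1°) + cos(30.5°) cos(-18.1°) cos(40.40°) = -0.1577 + 0.6237 = 0.4660.
θ_z = arccos(0.4660) = 62.23°.

62.2°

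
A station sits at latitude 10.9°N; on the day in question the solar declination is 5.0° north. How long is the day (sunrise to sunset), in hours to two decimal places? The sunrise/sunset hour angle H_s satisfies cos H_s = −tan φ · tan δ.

12.13 hours

The sunset hour angle satisfies cos H_s = −tan φ tan δ = -0.0168, giving H_s = 90.96°.
Day length = 2 H_s / 15° h⁻¹ = 181.92° / 15 = 12.128 h.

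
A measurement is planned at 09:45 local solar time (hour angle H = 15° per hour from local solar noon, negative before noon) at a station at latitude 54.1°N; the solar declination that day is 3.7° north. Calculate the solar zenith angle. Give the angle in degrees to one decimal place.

Hour angle H = 15° × (9.75 − 12) = -33.75°.
With φ = 54.1°, δ = 3.7°, H = -33.75°: sin φ sin δ = 0.0523, cos φ cos δ cos H = 0.4865, so cos θ_z = 0.5388.
θ_z = arccos(0.5388) = 57.40°.

57.4°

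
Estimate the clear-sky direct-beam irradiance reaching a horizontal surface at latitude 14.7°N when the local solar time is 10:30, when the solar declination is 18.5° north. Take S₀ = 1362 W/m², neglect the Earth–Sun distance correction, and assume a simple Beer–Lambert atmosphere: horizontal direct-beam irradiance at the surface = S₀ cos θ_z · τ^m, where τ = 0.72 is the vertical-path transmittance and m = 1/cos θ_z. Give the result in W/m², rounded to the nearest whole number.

Hour angle H = 15° × (10.5 − 12) = -22.50°.
With φ = 14.7°, δ = 18.5°, H = -22.50°: sin φ sin δ = 0.0805, cos φ cos δ cos H = 0.8475, so cos θ_z = 0.9280.
Air mass m = 1/cos θ_z = 1/0.9280 = 1.078; τ^m = 0.72^1.078 = 0.7018.
Surface direct beam = 1362 × 0.9280 × 0.7018 = 887.03 W/m².

887 W/m²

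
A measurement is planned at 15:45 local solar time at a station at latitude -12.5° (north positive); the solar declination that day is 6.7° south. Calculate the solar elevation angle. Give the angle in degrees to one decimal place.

34.3°

Hour angle H = 15° × (15.75 − 12) = 56.25°.
With φ = -12.5°, δ = -6.7°, H = 56.25°: sin φ sin δ = 0.0253, cos φ cos δ cos H = 0.5387, so cos θ_z = 0.5640.
θ_z = arccos(0.5640) = 55.67°, so the elevation is 90° − 55.67° = 34.33°.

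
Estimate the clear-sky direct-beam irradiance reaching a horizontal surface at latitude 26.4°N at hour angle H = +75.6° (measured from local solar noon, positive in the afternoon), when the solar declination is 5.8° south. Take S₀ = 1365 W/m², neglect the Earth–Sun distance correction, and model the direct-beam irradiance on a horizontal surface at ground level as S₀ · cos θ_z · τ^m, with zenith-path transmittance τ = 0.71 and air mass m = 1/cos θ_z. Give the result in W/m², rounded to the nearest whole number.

With φ = 26.4°, δ = -5.8°, H = 75.60°: sin φ sin δ = -0.0449, cos φ cos δ cos H = 0.2216, so cos θ_z = 0.1767.
Air mass m = 1/cos θ_z = 1/0.1767 = 5.659; τ^m = 0.71^5.659 = 0.1440.
Surface direct beam = 1365 × 0.1767 × 0.1440 = 34.73 W/m².

35 W/m²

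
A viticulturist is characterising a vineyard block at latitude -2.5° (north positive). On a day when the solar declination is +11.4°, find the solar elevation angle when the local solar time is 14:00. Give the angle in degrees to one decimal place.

57.1°

Hour angle H = 15° × (14 − 12) = 30.00°.
cos θ_z = sin φ sin δ + cos φ cos δ cos H = (-0.0436)(0.1977) + (0.9990)(0.9803)(0.8660) = 0.8395.
θ_z = arccos(0.8395) = 32.91°, so the elevation is 90° − 32.91° = 57.09°.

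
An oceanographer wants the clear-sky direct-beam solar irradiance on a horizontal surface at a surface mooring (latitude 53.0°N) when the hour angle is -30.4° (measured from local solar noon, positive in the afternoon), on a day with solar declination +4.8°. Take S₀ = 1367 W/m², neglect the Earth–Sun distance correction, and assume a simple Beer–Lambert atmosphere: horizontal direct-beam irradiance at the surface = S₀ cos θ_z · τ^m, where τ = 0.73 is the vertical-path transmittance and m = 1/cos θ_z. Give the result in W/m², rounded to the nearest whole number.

cos θ_z = sin φ sin δ + cos φ cos δ cos H = (0.7986)(0.0837) + (0.6018)(0.9965)(0.8625) = 0.5841.
Air mass m = 1/cos θ_z = 1/0.5841 = 1.712; τ^m = 0.73^1.712 = 0.5835.
Surface direct beam = 1367 × 0.5841 × 0.5835 = 465.90 W/m².

466 W/m²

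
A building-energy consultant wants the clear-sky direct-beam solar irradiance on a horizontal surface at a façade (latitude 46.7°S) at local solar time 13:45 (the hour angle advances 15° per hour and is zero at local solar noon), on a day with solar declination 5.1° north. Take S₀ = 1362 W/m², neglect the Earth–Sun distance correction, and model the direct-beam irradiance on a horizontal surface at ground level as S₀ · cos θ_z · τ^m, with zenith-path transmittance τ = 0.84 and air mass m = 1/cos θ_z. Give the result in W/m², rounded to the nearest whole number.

543 W/m²

Hour angle H = 15° × (13.75 − 12) = 26.25°.
With φ = -46.7°, δ = 5.1°, H = 26.25°: sin φ sin δ = -0.0647, cos φ cos δ cos H = 0.6127, so cos θ_z = 0.5480.
Air mass m = 1/cos θ_z = 1/0.5480 = 1.825; τ^m = 0.84^1.825 = 0.7275.
Surface direct beam = 1362 × 0.5480 × 0.7275 = 542.99 W/m².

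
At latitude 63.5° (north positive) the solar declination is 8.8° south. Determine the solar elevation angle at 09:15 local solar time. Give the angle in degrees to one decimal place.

Hour angle H = 15° × (9.25 − 12) = -41.25°.
With φ = 63.5°, δ = -8.8°, H = -41.25°: sin φ sin δ = -0.1369, cos φ cos δ cos H = 0.3315, so cos θ_z = 0.1946.
θ_z = arccos(0.1946) = 78.78°, so the elevation is 90° − 78.78° = 11.22°.

11.2°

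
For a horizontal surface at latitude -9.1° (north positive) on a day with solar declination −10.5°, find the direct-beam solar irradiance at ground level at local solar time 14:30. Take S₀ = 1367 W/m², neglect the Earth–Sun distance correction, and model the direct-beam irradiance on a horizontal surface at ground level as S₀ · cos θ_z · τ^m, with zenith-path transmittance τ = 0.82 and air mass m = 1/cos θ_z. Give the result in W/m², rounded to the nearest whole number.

852 W/m²

Hour angle H = 15° × (14.5 − 12) = 37.50°.
cos θ_z = sin(-9.1°) sin(-10.5°) + cos(-9.1°) cos(-10.5°) cos(37.50°) = 0.0288 + 0.7703 = 0.7991.
Air mass m = 1/cos θ_z = 1/0.7991 = 1.251; τ^m = 0.82^1.251 = 0.7802.
Surface direct beam = 1367 × 0.7991 × 0.7802 = 852.27 W/m².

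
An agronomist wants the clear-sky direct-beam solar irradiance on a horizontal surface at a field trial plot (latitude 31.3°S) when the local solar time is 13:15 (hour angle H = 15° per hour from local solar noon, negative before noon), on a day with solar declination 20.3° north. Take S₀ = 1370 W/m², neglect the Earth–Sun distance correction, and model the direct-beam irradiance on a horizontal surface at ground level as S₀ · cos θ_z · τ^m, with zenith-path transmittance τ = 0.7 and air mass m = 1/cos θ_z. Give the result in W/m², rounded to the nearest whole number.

428 W/m²

Hour angle H = 15° × (13.25 − 12) = 18.75°.
With φ = -31.3°, δ = 20.3°, H = 18.75°: sin φ sin δ = -0.1802, cos φ cos δ cos H = 0.7589, so cos θ_z = 0.5787.
Air mass m = 1/cos θ_z = 1/0.5787 = 1.728; τ^m = 0.7^1.728 = 0.5399.
Surface direct beam = 1370 × 0.5787 × 0.5399 = 428.04 W/m².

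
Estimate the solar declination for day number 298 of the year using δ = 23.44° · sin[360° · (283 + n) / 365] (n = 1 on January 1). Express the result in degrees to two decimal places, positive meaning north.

-12.78°

360 × (283 + 298) / 365 = 573.041°; sin(573.041°) = -0.5452.
δ = 23.44 × -0.5452 = -12.779° ≈ -12.78°.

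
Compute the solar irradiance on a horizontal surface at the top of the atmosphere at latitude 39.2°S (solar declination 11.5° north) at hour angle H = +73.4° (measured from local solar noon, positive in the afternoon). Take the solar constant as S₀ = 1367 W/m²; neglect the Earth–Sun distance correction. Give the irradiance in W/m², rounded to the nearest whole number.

124 W/m²

With φ = -39.2°, δ = 11.5°, H = 73.40°: sin φ sin δ = -0.1260, cos φ cos δ cos H = 0.2169, so cos θ_z = 0.0909.
Top-of-atmosphere irradiance = S₀ cos θ_z = 1367 × 0.0909 = 124.26 W/m².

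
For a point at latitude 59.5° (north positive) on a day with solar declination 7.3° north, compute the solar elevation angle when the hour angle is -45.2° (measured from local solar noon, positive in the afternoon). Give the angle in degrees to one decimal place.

27.7°

cos θ_z = sin φ sin δ + cos φ cos δ cos H = (0.8616)(0.1271) + (0.5075)(0.9919)(0.7046) = 0.4642.
θ_z = arccos(0.4642) = 62.34°, so the elevation is 90° − 62.34° = 27.66°.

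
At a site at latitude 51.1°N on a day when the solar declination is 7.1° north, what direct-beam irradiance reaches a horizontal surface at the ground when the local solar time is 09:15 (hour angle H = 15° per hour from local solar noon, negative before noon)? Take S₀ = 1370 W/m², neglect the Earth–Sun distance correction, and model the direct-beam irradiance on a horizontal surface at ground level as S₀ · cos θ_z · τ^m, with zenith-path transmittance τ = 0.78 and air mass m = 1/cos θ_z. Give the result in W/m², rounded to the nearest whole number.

498 W/m²

Hour angle H = 15° × (9.25 − 12) = -41.25°.
cos θ_z = sin φ sin δ + cos φ cos δ cos H = (0.7782)(0.1236) + (0.6280)(0.9923)(0.7518) = 0.5647.
Air mass m = 1/cos θ_z = 1/0.5647 = 1.771; τ^m = 0.78^1.771 = 0.6440.
Surface direct beam = 1370 × 0.5647 × 0.6440 = 498.22 W/m².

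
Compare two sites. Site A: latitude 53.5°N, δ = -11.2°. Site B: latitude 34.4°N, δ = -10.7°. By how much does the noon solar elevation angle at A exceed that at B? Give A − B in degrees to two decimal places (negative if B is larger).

A: 90° − |53.5 − (-11.2)| = 25.30°.
B: 90° − |34.4 − (-10.7)| = 44.90°.
A − B = 25.30 − 44.90 = -19.60°.

-19.60°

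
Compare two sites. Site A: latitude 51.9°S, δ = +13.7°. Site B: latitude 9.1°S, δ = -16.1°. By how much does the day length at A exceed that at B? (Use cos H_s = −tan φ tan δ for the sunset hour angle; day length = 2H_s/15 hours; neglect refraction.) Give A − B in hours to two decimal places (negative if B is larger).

A: H_s = arccos(−tan -51.9° · tan 13.7°) = 71.89°, so 2H_s/15 = 9.5853 h.
B: H_s = arccos(−tan -9.1° · tan -16.1°) = 92.65°, so 2H_s/15 = 12.3533 h.
A − B = 9.5853 − 12.3533 = -2.7680 h.

-2.77 h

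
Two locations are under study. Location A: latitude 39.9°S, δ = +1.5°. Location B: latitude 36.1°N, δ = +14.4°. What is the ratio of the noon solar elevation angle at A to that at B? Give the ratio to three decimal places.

A: 90° − |-39.9 − (1.5)| = 48.60°.
B: 90° − |36.1 − (14.4)| = 68.30°.
Ratio A/B = 48.6000 / 68.3000 = 0.7116.

0.712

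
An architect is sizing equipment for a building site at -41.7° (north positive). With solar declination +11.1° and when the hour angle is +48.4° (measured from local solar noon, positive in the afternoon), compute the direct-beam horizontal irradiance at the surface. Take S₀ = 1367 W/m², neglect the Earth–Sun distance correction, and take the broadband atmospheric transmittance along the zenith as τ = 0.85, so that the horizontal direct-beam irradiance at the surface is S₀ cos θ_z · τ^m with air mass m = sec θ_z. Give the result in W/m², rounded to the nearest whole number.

cos θ_z = sin φ sin δ + cos φ cos δ cos H = (-0.6652)(0.1925) + (0.7466)(0.9813)(0.6639) = 0.3583.
Air mass m = 1/cos θ_z = 1/0.3583 = 2.791; τ^m = 0.85^2.791 = 0.6353.
Surface direct beam = 1367 × 0.3583 × 0.6353 = 311.17 W/m².

311 W/m²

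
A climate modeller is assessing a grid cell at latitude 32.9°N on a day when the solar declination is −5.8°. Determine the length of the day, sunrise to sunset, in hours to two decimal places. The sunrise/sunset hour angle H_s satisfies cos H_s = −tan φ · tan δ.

cos H_s = −tan(32.9°) · tan(-5.8°) = 0.0657, so H_s = arccos(0.0657) = 86.23°.
Day length = 2 H_s / 15° h⁻¹ = 172.46° / 15 = 11.497 h.

11.50 hours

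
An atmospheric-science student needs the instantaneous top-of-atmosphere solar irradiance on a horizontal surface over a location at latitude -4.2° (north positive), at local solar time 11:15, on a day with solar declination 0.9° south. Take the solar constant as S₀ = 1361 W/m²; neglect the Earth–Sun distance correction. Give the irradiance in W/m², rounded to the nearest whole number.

Hour angle H = 15° × (11.25 − 12) = -11.25°.
With φ = -4.2°, δ = -0.9°, H = -11.25°: sin φ sin δ = 0.0012, cos φ cos δ cos H = 0.9780, so cos θ_z = 0.9792.
Top-of-atmosphere irradiance = S₀ cos θ_z = 1361 × 0.9792 = 1332.69 W/m².

1333 W/m²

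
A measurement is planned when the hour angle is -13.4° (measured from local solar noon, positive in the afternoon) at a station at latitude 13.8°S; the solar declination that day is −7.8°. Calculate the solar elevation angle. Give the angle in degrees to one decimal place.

75.5°

cos θ_z = sin φ sin δ + cos φ cos δ cos H = (-0.2385)(-0.1357) + (0.9711)(0.9907)(0.9728) = 0.9683.
θ_z = arccos(0.9683) = 14.47°, so the elevation is 90° − 14.47° = 75.53°.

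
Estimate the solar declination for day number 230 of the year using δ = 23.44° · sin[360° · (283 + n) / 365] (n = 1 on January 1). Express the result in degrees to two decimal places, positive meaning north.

360 × (283 + 230) / 365 = 505.973°; sin(505.973°) = 0.5596.
δ = 23.44 × 0.5596 = 13.117° ≈ +13.12°.

+13.12°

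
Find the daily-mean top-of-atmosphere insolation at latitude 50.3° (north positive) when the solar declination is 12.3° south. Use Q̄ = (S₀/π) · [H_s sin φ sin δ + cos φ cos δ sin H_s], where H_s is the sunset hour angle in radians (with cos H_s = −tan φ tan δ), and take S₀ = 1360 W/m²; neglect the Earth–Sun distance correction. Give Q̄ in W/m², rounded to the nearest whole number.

−tan φ tan δ = −(1.2045)(-0.2180) = 0.2626; H_s = arccos(0.2626) = 74.78°. In radians, H_s = 1.3052.
H_s sin φ sin δ = 1.3052 × 0.7694 × -0.2130 = -0.2139.
cos φ cos δ sin H_s = 0.6388 × 0.9770 × 0.9649 = 0.6022.
Q̄ = (1360/π) × (-0.2139 + 0.6022) = 432.90 × 0.3883 = 168.10 W/m².

168 W/m²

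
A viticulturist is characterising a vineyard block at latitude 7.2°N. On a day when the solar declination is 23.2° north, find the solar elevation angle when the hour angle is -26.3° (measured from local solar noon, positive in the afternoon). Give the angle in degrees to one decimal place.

60.1°

With φ = 7.2°, δ = 23.2°, H = -26.30°: sin φ sin δ = 0.0494, cos φ cos δ cos H = 0.8175, so cos θ_z = 0.8669.
θ_z = arccos(0.8669) = 29.90°, so the elevation is 90° − 29.90° = 60.10°.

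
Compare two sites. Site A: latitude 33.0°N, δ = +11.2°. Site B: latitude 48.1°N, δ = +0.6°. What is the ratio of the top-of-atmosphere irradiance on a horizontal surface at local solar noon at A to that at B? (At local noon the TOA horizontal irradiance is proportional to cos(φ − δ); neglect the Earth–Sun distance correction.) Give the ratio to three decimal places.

1.374

A: cos θ_z = cos(33.0° − (11.2°)) = 0.9285.
B: cos θ_z = cos(48.1° − (0.6°)) = 0.6756.
Ratio A/B = 0.9285 / 0.6756 = 1.3743.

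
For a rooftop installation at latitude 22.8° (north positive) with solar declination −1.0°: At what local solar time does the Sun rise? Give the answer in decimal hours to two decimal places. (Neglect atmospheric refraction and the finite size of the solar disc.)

The sunset hour angle satisfies cos H_s = −tan φ tan δ = 0.0073, giving H_s = 89.58°.
Sunrise is at 12 − H_s/15 = 12 − 5.972 = 6.028 h local solar time.

6.03 h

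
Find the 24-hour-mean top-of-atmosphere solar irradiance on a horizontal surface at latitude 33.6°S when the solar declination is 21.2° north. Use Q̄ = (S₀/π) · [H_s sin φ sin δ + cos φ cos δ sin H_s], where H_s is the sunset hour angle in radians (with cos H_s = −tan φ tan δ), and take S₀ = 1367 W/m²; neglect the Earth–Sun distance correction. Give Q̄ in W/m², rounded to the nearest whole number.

The sunset hour angle satisfies cos H_s = −tan φ tan δ = 0.2577, giving H_s = 75.07°. In radians, H_s = 1.3102.
H_s sin φ sin δ = 1.3102 × -0.5534 × 0.3616 = -0.2622.
cos φ cos δ sin H_s = 0.8329 × 0.9323 × 0.9662 = 0.7503.
Q̄ = (1367/π) × (-0.2622 + 0.7503) = 435.13 × 0.4881 = 212.39 W/m².

212 W/m²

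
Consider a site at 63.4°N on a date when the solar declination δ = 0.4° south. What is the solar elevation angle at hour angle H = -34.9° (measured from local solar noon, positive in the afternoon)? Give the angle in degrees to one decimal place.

With φ = 63.4°, δ = -0.4°, H = -34.90°: sin φ sin δ = -0.0062, cos φ cos δ cos H = 0.3672, so cos θ_z = 0.3610.
θ_z = arccos(0.3610) = 68.84°, so the elevation is 90° − 68.84° = 21.16°.

21.2°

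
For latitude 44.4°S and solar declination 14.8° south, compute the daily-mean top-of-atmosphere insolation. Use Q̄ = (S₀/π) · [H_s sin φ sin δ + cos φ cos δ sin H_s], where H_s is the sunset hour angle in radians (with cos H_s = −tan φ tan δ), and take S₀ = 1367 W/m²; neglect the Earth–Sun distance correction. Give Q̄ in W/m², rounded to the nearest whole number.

433 W/m²

−tan φ tan δ = −(-0.9793)(-0.2642) = -0.2587; H_s = arccos(-0.2587) = 104.99°. In radians, H_s = 1.8324.
H_s sin φ sin δ = 1.8324 × -0.6997 × -0.2554 = 0.3275.
cos φ cos δ sin H_s = 0.7145 × 0.9668 × 0.9660 = 0.6673.
Q̄ = (1367/π) × (0.3275 + 0.6673) = 435.13 × 0.9948 = 432.87 W/m².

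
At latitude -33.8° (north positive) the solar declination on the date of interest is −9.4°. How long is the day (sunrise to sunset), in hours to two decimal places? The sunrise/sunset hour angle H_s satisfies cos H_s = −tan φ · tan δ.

12.85 hours

The sunset hour angle satisfies cos H_s = −tan φ tan δ = -0.1108, giving H_s = 96.36°.
Day length = 2 H_s / 15° h⁻¹ = 192.72° / 15 = 12.848 h.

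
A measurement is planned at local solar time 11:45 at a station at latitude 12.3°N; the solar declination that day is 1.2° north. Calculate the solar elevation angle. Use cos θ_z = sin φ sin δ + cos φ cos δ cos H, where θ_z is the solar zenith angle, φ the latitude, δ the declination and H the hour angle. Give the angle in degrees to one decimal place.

Hour angle H = 15° × (11.75 − 12) = -3.75°.
cos θ_z = sin(12.3°) sin(1.2°) + cos(12.3°) cos(1.2°) cos(-3.75°) = 0.0045 + 0.9747 = 0.9792.
θ_z = arccos(0.9792) = 11.71°, so the elevation is 90° − 11.71° = 78.29°.

78.3°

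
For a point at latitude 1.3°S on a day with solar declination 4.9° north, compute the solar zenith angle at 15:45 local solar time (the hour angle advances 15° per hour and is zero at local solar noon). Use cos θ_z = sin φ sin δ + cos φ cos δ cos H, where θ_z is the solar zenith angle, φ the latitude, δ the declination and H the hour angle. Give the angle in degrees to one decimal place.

Hour angle H = 15° × (15.75 − 12) = 56.25°.
cos θ_z = sin(-1.3°) sin(4.9°) + cos(-1.3°) cos(4.9°) cos(56.25°) = -0.0019 + 0.5534 = 0.5515.
θ_z = arccos(0.5515) = 56.53°.

56.5°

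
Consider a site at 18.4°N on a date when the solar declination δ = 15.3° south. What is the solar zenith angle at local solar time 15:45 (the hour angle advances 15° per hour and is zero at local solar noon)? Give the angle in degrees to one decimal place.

Hour angle H = 15° × (15.75 − 12) = 56.25°.
cos θ_z = sin φ sin δ + cos φ cos δ cos H = (0.3156)(-0.2639) + (0.9489)(0.9646)(0.5556) = 0.4253.
θ_z = arccos(0.4253) = 64.83°.

64.8°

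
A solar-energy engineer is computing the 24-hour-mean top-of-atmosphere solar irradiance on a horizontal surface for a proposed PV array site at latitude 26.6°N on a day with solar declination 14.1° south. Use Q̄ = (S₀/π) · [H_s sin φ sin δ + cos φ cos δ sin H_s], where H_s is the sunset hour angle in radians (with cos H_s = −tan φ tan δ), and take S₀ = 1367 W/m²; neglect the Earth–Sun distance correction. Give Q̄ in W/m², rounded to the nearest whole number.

306 W/m²

−tan φ tan δ = −(0.5008)(-0.2512) = 0.1258; H_s = arccos(0.1258) = 82.77°. In radians, H_s = 1.4446.
H_s sin φ sin δ = 1.4446 × 0.4478 × -0.2436 = -0.1576.
cos φ cos δ sin H_s = 0.8942 × 0.9699 × 0.9920 = 0.8603.
Q̄ = (1367/π) × (-0.1576 + 0.8603) = 435.13 × 0.7027 = 305.77 W/m².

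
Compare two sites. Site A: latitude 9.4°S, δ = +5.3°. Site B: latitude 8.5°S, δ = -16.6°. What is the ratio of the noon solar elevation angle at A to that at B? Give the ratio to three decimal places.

A: 90° − |-9.4 − (5.3)| = 75.30°.
B: 90° − |-8.5 − (-16.6)| = 81.90°.
Ratio A/B = 75.3000 / 81.9000 = 0.9194.

0.919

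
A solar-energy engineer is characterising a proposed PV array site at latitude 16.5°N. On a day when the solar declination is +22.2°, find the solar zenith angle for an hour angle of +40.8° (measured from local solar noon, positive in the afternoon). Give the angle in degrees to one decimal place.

38.8°

cos θ_z = sin(16.5°) sin(22.2°) + cos(16.5°) cos(22.2°) cos(40.80°) = 0.1073 + 0.6720 = 0.7793.
θ_z = arccos(0.7793) = 38.80°.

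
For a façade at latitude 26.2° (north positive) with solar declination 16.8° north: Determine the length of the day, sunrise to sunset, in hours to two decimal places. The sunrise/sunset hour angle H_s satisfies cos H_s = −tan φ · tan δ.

13.14 hours

cos H_s = −tan(26.2°) · tan(16.8°) = -0.1486, so H_s = arccos(-0.1486) = 98.55°.
Day length = 2 H_s / 15° h⁻¹ = 197.10° / 15 = 13.140 h.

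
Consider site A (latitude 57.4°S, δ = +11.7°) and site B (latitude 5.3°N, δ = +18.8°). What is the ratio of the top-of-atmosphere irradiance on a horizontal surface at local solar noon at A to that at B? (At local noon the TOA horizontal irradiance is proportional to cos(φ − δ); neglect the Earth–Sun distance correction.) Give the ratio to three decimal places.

A: cos θ_z = cos(-57.4° − (11.7°)) = 0.3567.
B: cos θ_z = cos(5.3° − (18.8°)) = 0.9724.
Ratio A/B = 0.3567 / 0.9724 = 0.3668.

0.367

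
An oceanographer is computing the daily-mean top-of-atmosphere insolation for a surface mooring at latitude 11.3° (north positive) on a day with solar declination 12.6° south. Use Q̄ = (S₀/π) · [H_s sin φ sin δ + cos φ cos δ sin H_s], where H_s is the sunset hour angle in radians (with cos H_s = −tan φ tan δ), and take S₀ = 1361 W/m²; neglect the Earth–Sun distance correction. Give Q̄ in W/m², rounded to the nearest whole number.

386 W/m²

cos H_s = −tan(11.3°) · tan(-12.6°) = 0.0447, so H_s = arccos(0.0447) = 87.44°. In radians, H_s = 1.5261.
H_s sin φ sin δ = 1.5261 × 0.1959 × -0.2181 = -0.0652.
cos φ cos δ sin H_s = 0.9806 × 0.9759 × 0.9990 = 0.9560.
Q̄ = (1361/π) × (-0.0652 + 0.9560) = 433.22 × 0.8908 = 385.91 W/m².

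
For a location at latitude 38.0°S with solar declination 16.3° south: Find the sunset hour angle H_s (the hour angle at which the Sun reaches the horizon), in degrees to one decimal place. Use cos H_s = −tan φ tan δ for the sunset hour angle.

The sunset hour angle satisfies cos H_s = −tan φ tan δ = -0.2285, giving H_s = 103.21°.

103.2°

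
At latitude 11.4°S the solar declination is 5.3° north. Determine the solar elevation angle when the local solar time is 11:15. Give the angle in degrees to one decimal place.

Hour angle H = 15° × (11.25 − 12) = -11.25°.
cos θ_z = sin φ sin δ + cos φ cos δ cos H = (-0.1977)(0.0924) + (0.9803)(0.9957)(0.9808) = 0.9391.
θ_z = arccos(0.9391) = 20.10°, so the elevation is 90° − 20.10° = 69.90°.

69.9°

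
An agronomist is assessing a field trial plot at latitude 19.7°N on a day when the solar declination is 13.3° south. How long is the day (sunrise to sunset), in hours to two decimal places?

The sunset hour angle satisfies cos H_s = −tan φ tan δ = 0.0846, giving H_s = 85.15°.
Day length = 2 H_s / 15° h⁻¹ = 170.30° / 15 = 11.353 h.

11.35 hours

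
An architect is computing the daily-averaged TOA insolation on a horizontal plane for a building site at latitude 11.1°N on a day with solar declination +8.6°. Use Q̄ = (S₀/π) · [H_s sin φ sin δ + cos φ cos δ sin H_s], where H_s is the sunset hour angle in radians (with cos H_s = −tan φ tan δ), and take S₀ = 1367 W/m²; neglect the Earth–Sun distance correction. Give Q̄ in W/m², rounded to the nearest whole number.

−tan φ tan δ = −(0.1962)(0.1512) = -0.0297; H_s = arccos(-0.0297) = 91.70°. In radians, H_s = 1.6005.
H_s sin φ sin δ = 1.6005 × 0.1925 × 0.1495 = 0.0461.
cos φ cos δ sin H_s = 0.9813 × 0.9888 × 0.9996 = 0.9699.
Q̄ = (1367/π) × (0.0461 + 0.9699) = 435.13 × 1.0160 = 442.09 W/m².

442 W/m²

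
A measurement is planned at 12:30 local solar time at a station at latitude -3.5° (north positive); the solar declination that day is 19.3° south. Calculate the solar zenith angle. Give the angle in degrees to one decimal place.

17.4°

Hour angle H = 15° × (12.5 − 12) = 7.50°.
cos θ_z = sin φ sin δ + cos φ cos δ cos H = (-0.0610)(-0.3305) + (0.9981)(0.9438)(0.9914) = 0.9541.
θ_z = arccos(0.9541) = 17.43°.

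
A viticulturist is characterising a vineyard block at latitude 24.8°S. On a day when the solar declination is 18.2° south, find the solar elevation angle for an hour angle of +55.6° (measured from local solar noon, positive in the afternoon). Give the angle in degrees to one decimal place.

With φ = -24.8°, δ = -18.2°, H = 55.60°: sin φ sin δ = 0.1310, cos φ cos δ cos H = 0.4872, so cos θ_z = 0.6182.
θ_z = arccos(0.6182) = 51.82°, so the elevation is 90° − 51.82° = 38.18°.

38.2°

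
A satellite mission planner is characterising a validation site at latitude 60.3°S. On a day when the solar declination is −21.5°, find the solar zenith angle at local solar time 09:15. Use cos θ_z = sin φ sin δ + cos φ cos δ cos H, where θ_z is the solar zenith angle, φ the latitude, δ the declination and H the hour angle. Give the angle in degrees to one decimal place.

48.3°

Hour angle H = 15° × (9.25 − 12) = -41.25°.
With φ = -60.3°, δ = -21.5°, H = -41.25°: sin φ sin δ = 0.3184, cos φ cos δ cos H = 0.3466, so cos θ_z = 0.6650.
θ_z = arccos(0.6650) = 48.32°.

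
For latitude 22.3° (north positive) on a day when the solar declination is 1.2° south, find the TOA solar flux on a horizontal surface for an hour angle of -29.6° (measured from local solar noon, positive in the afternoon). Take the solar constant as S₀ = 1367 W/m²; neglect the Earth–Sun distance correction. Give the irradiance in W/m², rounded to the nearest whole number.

cos θ_z = sin φ sin δ + cos φ cos δ cos H = (0.3795)(-0.0209) + (0.9252)(0.9998)(0.8695) = 0.7964.
Top-of-atmosphere irradiance = S₀ cos θ_z = 1367 × 0.7964 = 1088.68 W/m².

1089 W/m²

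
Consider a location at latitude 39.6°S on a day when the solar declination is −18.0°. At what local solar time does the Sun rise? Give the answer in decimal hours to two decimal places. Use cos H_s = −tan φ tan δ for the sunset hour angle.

4.96 h

cos H_s = −tan(-39.6°) · tan(-18.0°) = -0.2688, so H_s = arccos(-0.2688) = 105.59°.
Sunrise is at 12 − H_s/15 = 12 − 7.039 = 4.961 h local solar time.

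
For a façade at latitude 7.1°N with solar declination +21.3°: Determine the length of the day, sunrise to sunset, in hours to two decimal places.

12.37 hours

−tan φ tan δ = −(0.1246)(0.3899) = -0.0486; H_s = arccos(-0.0486) = 92.79°.
Day length = 2 H_s / 15° h⁻¹ = 185.58° / 15 = 12.372 h.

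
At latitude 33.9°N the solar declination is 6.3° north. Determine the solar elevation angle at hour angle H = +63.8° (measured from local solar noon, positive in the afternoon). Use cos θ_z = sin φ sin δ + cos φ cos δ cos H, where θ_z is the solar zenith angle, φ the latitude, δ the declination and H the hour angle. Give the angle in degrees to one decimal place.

25.2°

With φ = 33.9°, δ = 6.3°, H = 63.80°: sin φ sin δ = 0.0612, cos φ cos δ cos H = 0.3642, so cos θ_z = 0.4254.
θ_z = arccos(0.4254) = 64.82°, so the elevation is 90° − 64.82° = 25.18°.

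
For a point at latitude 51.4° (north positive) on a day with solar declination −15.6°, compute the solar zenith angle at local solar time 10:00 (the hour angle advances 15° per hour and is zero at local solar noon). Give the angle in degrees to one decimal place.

71.9°

Hour angle H = 15° × (10 − 12) = -30.00°.
cos θ_z = sin φ sin δ + cos φ cos δ cos H = (0.7815)(-0.2689) + (0.6239)(0.9632)(0.8660) = 0.3103.
θ_z = arccos(0.3103) = 71.92°.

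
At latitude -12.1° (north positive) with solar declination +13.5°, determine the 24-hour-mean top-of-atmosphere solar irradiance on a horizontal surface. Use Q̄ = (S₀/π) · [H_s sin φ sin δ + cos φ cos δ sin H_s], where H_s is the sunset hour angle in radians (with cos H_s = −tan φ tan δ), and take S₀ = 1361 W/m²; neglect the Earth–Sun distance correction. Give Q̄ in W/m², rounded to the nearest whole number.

−tan φ tan δ = −(-0.2144)(0.2401) = 0.0515; H_s = arccos(0.0515) = 87.05°. In radians, H_s = 1.5193.
H_s sin φ sin δ = 1.5193 × -0.2096 × 0.2334 = -0.0743.
cos φ cos δ sin H_s = 0.9778 × 0.9724 × 0.9987 = 0.9496.
Q̄ = (1361/π) × (-0.0743 + 0.9496) = 433.22 × 0.8753 = 379.20 W/m².

379 W/m²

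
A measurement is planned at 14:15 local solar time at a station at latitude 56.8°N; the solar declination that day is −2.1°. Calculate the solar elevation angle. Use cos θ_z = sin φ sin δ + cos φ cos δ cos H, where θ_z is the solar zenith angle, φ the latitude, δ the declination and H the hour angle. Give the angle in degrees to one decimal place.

Hour angle H = 15° × (14.25 − 12) = 33.75°.
With φ = 56.8°, δ = -2.1°, H = 33.75°: sin φ sin δ = -0.0307, cos φ cos δ cos H = 0.4550, so cos θ_z = 0.4243.
θ_z = arccos(0.4243) = 64.89°, so the elevation is 90° − 64.89° = 25.11°.

25.1°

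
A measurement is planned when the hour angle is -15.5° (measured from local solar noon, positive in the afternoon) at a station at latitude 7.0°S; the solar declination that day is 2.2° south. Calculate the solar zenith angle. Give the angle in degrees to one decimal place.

16.2°

cos θ_z = sin(-7.0°) sin(-2.2°) + cos(-7.0°) cos(-2.2°) cos(-15.50°) = 0.0047 + 0.9557 = 0.9604.
θ_z = arccos(0.9604) = 16.18°.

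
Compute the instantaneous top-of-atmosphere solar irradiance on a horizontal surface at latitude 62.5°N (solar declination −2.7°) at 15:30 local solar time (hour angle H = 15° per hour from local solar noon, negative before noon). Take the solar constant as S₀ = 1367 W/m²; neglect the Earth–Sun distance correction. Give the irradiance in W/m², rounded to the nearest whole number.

327 W/m²

Hour angle H = 15° × (15.5 − 12) = 52.50°.
cos θ_z = sin(62.5°) sin(-2.7°) + cos(62.5°) cos(-2.7°) cos(52.50°) = -0.0418 + 0.2808 = 0.2390.
Top-of-atmosphere irradiance = S₀ cos θ_z = 1367 × 0.2390 = 326.71 W/m².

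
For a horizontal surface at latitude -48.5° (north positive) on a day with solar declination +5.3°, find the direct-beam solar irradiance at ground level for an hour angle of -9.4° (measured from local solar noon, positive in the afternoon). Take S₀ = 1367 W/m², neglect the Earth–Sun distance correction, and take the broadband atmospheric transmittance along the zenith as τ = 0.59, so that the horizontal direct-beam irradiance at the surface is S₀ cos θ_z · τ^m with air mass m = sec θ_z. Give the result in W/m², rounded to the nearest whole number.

321 W/m²

With φ = -48.5°, δ = 5.3°, H = -9.40°: sin φ sin δ = -0.0692, cos φ cos δ cos H = 0.6509, so cos θ_z = 0.5817.
Air mass m = 1/cos θ_z = 1/0.5817 = 1.719; τ^m = 0.59^1.719 = 0.4037.
Surface direct beam = 1367 × 0.5817 × 0.4037 = 321.02 W/m².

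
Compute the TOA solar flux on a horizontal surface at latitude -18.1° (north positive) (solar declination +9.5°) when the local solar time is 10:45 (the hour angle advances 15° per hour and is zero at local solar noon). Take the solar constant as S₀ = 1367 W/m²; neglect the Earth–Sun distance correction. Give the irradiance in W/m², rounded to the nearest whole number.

Hour angle H = 15° × (10.75 − 12) = -18.75°.
cos θ_z = sin(-18.1°) sin(9.5°) + cos(-18.1°) cos(9.5°) cos(-18.75°) = -0.0513 + 0.8877 = 0.8364.
Top-of-atmosphere irradiance = S₀ cos θ_z = 1367 × 0.8364 = 1143.36 W/m².

1143 W/m²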